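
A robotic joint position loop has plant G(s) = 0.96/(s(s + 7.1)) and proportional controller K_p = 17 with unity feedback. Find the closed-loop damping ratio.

ζ = 0.879

1 + K_p·G(s) = 0 gives s² + 7.1s + 16.32 = 0.
So ω_n² = 16.32 ⇒ ω_n = 4.04 rad/s, and ζ = 7.1/(2ω_n) = 0.879.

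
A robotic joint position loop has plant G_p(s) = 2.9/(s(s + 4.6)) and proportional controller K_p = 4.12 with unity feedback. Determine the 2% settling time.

From 1 + K_pG_p(s) = 0: s² + 4.6s + 11.95 = 0 ⇒ ω_n = 3.457, ζ = 0.6654.
2% settling time T_s ≈ 4/(ζω_n) = 4/2.3 = 1.74 s.

T_s ≈ 1.74 s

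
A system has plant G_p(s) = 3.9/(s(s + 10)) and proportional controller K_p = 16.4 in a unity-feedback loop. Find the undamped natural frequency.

With unity feedback the closed-loop characteristic equation is s² + 10s + 16.4·3.9 = s² + 10s + 63.96 = 0.
So ω_n² = 63.96 ⇒ ω_n = 7.997 rad/s, and ζ = 10/(2ω_n) = 0.625.

ω_n = 8 rad/s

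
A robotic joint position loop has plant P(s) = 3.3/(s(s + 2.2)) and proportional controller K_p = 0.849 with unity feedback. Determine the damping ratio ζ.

ζ = 0.657

The closed-loop denominator is s(s+2.2) + 0.849·3.3 = s² + 2.2s + 2.802.
So ω_n² = 2.802 ⇒ ω_n = 1.674 rad/s, and ζ = 2.2/(2ω_n) = 0.657.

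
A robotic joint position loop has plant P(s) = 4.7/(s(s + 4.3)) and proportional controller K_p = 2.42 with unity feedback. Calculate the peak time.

T_p = 1.21 s

The closed-loop denominator s² + 4.3s + 11.37 gives ω_n = √11.37 = 3.373 and ζ = 4.3/(2ω_n) = 0.6375.
Damped frequency ω_d = ω_n√(1−ζ²) = 2.598 rad/s, so peak time T_p = π/ω_d = 1.21 s.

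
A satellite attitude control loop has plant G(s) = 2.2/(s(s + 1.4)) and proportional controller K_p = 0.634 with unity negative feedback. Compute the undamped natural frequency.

The closed-loop denominator is s(s+1.4) + 0.634·2.2 = s² + 1.4s + 1.395.
So ω_n² = 1.395 ⇒ ω_n = 1.181 rad/s, and ζ = 1.4/(2ω_n) = 0.593.

ω_n = 1.18 rad/s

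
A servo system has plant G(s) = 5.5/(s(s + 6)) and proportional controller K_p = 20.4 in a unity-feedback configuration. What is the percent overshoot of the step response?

The closed-loop denominator s² + 6s + 112.2 gives ω_n = √112.2 = 10.59 and ζ = 6/(2ω_n) = 0.2832.
%OS = 100·exp(−πζ/√(1−ζ²)) = 100·exp(−π·0.2832/√0.9198) = 39.5%.

39.5%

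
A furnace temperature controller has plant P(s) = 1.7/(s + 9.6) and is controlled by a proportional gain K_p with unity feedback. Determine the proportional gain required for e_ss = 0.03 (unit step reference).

K_p = 183

Steady-state error for a unit step on this type-0 loop is 1/(1 + K_p·P(0)).
P(0) = 0.1771. Require 1/(1 + K_p·0.1771) = 0.03, so 1 + 0.1771·K_p = 33.33.
K_p = (33.33 − 1)/0.1771 = 183.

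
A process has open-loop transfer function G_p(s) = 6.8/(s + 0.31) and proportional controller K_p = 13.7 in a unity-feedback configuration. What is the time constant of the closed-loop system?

Closed-loop transfer function: T(s) = K_p·G_p(s)/(1 + K_p·G_p(s)) = 93.16/(s + 0.31 + 93.16) = 93.16/(s + 93.47).
Time constant τ = 1/93.47 = 0.0107 s.

τ = 0.0107 s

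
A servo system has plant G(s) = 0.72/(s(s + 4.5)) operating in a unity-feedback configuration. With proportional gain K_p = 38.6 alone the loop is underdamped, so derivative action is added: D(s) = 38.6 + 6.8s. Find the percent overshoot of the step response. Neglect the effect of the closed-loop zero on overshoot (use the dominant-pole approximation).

Forward path: (38.6 + 6.8s)·0.72/(s(s+4.5)). The closed-loop characteristic equation is s² + (4.5 + 0.72·6.8)s + 0.72·38.6 = 0.
That is s² + 9.396s + 27.79 = 0, so ω_n = 5.272 rad/s and ζ = 9.396/(2·5.272) = 0.8912.
%OS = 100·exp(−πζ/√(1−ζ²)) = 0.209%.

0.209%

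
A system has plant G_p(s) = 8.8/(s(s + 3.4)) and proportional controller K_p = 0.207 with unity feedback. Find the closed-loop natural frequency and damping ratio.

With unity feedback the closed-loop characteristic equation is s² + 3.4s + 0.207·8.8 = s² + 3.4s + 1.822 = 0.
So ω_n² = 1.822 ⇒ ω_n = 1.35 rad/s, and ζ = 3.4/(2ω_n) = 1.26.

ω_n = 1.35 rad/s, ζ = 1.26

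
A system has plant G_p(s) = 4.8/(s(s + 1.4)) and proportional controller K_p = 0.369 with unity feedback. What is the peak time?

T_p = 2.78 s

Closed-loop characteristic equation: s² + 1.4s + 1.771 = 0, so ω_n = 1.331 rad/s and ζ = 1.4/(2·1.331) = 0.526.
Damped frequency ω_d = ω_n√(1−ζ²) = 1.132 rad/s, so peak time T_p = π/ω_d = 2.78 s.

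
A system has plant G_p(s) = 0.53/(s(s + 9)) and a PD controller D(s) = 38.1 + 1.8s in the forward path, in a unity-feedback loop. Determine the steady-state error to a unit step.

The open loop D(s)G_p(s) has a pole at the origin (type 1), so the static position error constant is infinite and e_ss = 1/(1+∞) = 0.

0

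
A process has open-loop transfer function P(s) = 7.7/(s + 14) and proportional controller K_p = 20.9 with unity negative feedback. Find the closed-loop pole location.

Closed-loop transfer function: T(s) = K_p·P(s)/(1 + K_p·P(s)) = 160.9/(s + 14 + 160.9) = 160.9/(s + 174.9).
The closed-loop pole is at s = −174.9.

s = -174.9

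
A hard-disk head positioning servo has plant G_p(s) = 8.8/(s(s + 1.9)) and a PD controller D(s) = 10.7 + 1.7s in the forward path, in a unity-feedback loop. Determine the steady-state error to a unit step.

The open loop D(s)G_p(s) has a pole at the origin (type 1), so the static position error constant is infinite and e_ss = 1/(1+∞) = 0.

0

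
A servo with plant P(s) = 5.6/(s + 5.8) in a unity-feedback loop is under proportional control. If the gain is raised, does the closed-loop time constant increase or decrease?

decrease

The closed-loop bandwidth 5.8+K_p·5.6 grows with K_p, so τ shrinks.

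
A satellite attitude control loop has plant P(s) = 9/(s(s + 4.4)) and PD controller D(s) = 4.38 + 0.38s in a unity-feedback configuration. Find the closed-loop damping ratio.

Forward path: (4.38 + 0.38s)·9/(s(s+4.4)). The closed-loop characteristic equation is s² + (4.4 + 9·0.38)s + 9·4.38 = 0.
That is s² + 7.82s + 39.42 = 0, so ω_n = 6.279 rad/s and ζ = 7.82/(2·6.279) = 0.6228.

ζ = 0.623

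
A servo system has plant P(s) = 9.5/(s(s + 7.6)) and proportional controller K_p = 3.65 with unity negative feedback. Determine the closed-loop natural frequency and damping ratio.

ω_n = 5.89 rad/s, ζ = 0.645

1 + K_p·P(s) = 0 gives s² + 7.6s + 34.67 = 0.
So ω_n² = 34.67 ⇒ ω_n = 5.889 rad/s, and ζ = 7.6/(2ω_n) = 0.645.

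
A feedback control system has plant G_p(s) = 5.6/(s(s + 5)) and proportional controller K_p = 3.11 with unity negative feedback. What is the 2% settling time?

From 1 + K_pG_p(s) = 0: s² + 5s + 17.42 = 0 ⇒ ω_n = 4.173, ζ = 0.5991.
2% settling time T_s ≈ 4/(ζω_n) = 4/2.5 = 1.6 s.

T_s ≈ 1.6 s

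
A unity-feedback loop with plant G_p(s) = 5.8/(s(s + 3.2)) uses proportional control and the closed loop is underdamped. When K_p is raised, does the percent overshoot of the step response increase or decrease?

increase

Characteristic equation s² + 3.2s + K_p·5.8 = 0: raising K_p raises ω_n while 2ζω_n = 3.2 is fixed, so ζ falls and overshoot grows.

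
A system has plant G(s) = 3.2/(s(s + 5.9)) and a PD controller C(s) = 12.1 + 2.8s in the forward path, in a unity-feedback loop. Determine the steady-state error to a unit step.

The open loop C(s)G(s) has a pole at the origin (type 1), so the static position error constant is infinite and e_ss = 1/(1+∞) = 0.

0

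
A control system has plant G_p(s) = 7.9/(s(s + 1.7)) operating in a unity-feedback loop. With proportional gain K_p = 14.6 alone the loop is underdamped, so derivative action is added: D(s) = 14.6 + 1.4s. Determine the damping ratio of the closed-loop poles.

Forward path: (14.6 + 1.4s)·7.9/(s(s+1.7)). The closed-loop characteristic equation is s² + (1.7 + 7.9·1.4)s + 7.9·14.6 = 0.
That is s² + 12.76s + 115.3 = 0, so ω_n = 10.74 rad/s and ζ = 12.76/(2·10.74) = 0.5941.

ζ = 0.594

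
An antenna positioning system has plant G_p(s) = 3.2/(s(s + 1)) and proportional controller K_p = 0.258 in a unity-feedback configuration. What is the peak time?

T_p = 4.14 s

Closed-loop characteristic equation: s² + 1s + 0.8256 = 0, so ω_n = 0.9086 rad/s and ζ = 1/(2·0.9086) = 0.5503.
Damped frequency ω_d = ω_n√(1−ζ²) = 0.7587 rad/s, so peak time T_p = π/ω_d = 4.14 s.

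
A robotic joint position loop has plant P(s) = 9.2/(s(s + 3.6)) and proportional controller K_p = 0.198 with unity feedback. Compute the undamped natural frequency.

1 + K_p·P(s) = 0 gives s² + 3.6s + 1.822 = 0.
So ω_n² = 1.822 ⇒ ω_n = 1.35 rad/s, and ζ = 3.6/(2ω_n) = 1.33.

ω_n = 1.35 rad/s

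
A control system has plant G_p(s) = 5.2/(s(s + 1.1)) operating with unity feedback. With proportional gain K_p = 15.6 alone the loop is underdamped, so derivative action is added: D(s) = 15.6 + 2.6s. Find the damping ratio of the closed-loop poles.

Forward path: (15.6 + 2.6s)·5.2/(s(s+1.1)). The closed-loop characteristic equation is s² + (1.1 + 5.2·2.6)s + 5.2·15.6 = 0.
That is s² + 14.62s + 81.12 = 0, so ω_n = 9.007 rad/s and ζ = 14.62/(2·9.007) = 0.8116.

ζ = 0.812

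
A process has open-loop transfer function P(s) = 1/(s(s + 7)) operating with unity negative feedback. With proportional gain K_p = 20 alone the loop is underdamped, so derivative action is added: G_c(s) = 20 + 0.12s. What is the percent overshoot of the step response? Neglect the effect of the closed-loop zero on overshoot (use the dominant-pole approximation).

1.61%

Forward path: (20 + 0.12s)·1/(s(s+7)). The closed-loop characteristic equation is s² + (7 + 1·0.12)s + 1·20 = 0.
That is s² + 7.12s + 20 = 0, so ω_n = 4.472 rad/s and ζ = 7.12/(2·4.472) = 0.796.
%OS = 100·exp(−πζ/√(1−ζ²)) = 1.61%.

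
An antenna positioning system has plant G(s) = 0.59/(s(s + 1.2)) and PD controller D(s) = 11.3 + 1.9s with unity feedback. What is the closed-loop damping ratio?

Forward path: (11.3 + 1.9s)·0.59/(s(s+1.2)). The closed-loop characteristic equation is s² + (1.2 + 0.59·1.9)s + 0.59·11.3 = 0.
That is s² + 2.321s + 6.667 = 0, so ω_n = 2.582 rad/s and ζ = 2.321/(2·2.582) = 0.4494.

ζ = 0.449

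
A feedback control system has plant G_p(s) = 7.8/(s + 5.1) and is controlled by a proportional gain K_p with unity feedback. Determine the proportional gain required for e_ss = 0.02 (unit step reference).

K_p = 32

The loop is type 0, so e_ss(step) = 1/(1 + K_pos) with K_pos = K_p·G_p(0).
G_p(0) = 1.529. Require 1/(1 + K_p·1.529) = 0.02, so 1 + 1.529·K_p = 50.
K_p = (50 − 1)/1.529 = 32.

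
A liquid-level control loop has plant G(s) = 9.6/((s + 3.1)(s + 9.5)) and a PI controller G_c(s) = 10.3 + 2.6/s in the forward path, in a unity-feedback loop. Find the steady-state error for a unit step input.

The open loop G_c(s)G(s) has a pole at the origin (type 1), so the static position error constant is infinite and e_ss = 1/(1+∞) = 0.

0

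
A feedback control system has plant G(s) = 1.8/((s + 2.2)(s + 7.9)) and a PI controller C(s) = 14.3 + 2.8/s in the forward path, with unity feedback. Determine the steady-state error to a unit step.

The open loop C(s)G(s) has a pole at the origin (type 1), so the static position error constant is infinite and e_ss = 1/(1+∞) = 0.

0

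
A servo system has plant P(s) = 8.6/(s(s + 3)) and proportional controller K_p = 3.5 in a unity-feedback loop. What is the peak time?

T_p = 0.595 s

From 1 + K_pP(s) = 0: s² + 3s + 30.1 = 0 ⇒ ω_n = 5.486, ζ = 0.2734.
Damped frequency ω_d = ω_n√(1−ζ²) = 5.277 rad/s, so peak time T_p = π/ω_d = 0.595 s.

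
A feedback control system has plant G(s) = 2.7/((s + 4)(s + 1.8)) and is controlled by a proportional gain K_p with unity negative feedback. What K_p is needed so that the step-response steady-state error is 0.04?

K_p = 64

The loop is type 0, so e_ss(step) = 1/(1 + K_pos) with K_pos = K_p·G(0).
G(0) = 0.375. Require 1/(1 + K_p·0.375) = 0.04, so 1 + 0.375·K_p = 25.
K_p = (25 − 1)/0.375 = 64.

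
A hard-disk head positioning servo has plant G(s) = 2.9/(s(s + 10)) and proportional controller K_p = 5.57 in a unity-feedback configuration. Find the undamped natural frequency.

The closed-loop denominator is s(s+10) + 5.57·2.9 = s² + 10s + 16.15.
Matching s² + 2ζω_n s + ω_n²: ω_n = √16.15 = 4.019 rad/s and 2ζω_n = 10, so ζ = 10/(2·4.019) = 1.24.

ω_n = 4.02 rad/s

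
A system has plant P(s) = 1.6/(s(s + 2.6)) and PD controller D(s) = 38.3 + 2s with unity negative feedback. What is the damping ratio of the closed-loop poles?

ζ = 0.37

Forward path: (38.3 + 2s)·1.6/(s(s+2.6)). The closed-loop characteristic equation is s² + (2.6 + 1.6·2)s + 1.6·38.3 = 0.
That is s² + 5.8s + 61.28 = 0, so ω_n = 7.828 rad/s and ζ = 5.8/(2·7.828) = 0.3705.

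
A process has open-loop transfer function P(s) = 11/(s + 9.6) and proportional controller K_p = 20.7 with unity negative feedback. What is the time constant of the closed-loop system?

τ = 0.00421 s

Closed-loop transfer function: T(s) = K_p·P(s)/(1 + K_p·P(s)) = 227.7/(s + 9.6 + 227.7) = 227.7/(s + 237.3).
Time constant τ = 1/237.3 = 0.00421 s.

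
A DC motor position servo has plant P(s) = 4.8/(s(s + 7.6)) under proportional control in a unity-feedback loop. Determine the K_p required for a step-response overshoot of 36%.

K_p = 31.5

From %OS = 100·exp(−πζ/√(1−ζ²)) = 36%, ζ = −ln(0.36)/√(π²+ln²(0.36)) = 0.3093.
Characteristic equation s² + 7.6s + 4.8K_p = 0 gives ζ = 7.6/(2√(4.8K_p)).
Setting ζ = 0.3093: √(4.8K_p) = 7.6/(2·0.3093) = 12.29, so K_p = 151/4.8 = 31.5.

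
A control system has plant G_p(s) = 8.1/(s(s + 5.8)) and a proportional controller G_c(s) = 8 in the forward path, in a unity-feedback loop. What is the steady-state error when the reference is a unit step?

The open loop G_c(s)G_p(s) has a pole at the origin (type 1), so the static position error constant is infinite and e_ss = 1/(1+∞) = 0.

0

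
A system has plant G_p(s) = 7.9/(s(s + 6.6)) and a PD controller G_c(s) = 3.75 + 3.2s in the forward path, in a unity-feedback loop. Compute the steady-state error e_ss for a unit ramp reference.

0.223

The loop has one pole at the origin (type 1). Velocity error constant K_v = lim_{s→0} s·G_c(s)G_p(s) = 3.75·7.9/6.6 = 4.489.
Steady-state error to a unit ramp: e_ss = 1/K_v = 0.223.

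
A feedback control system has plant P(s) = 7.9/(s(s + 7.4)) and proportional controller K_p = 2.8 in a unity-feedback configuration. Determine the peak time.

T_p = 1.08 s

From 1 + K_pP(s) = 0: s² + 7.4s + 22.12 = 0 ⇒ ω_n = 4.703, ζ = 0.7867.
Damped frequency ω_d = ω_n√(1−ζ²) = 2.903 rad/s, so peak time T_p = π/ω_d = 1.08 s.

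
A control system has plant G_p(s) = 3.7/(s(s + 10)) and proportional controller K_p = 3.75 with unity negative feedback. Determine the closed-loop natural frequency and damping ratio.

1 + K_p·G_p(s) = 0 gives s² + 10s + 13.88 = 0.
Matching s² + 2ζω_n s + ω_n²: ω_n = √13.88 = 3.725 rad/s and 2ζω_n = 10, so ζ = 10/(2·3.725) = 1.34.

ω_n = 3.72 rad/s, ζ = 1.34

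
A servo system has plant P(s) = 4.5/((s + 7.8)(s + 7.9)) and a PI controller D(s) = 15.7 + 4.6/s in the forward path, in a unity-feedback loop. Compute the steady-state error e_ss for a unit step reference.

0

The open loop D(s)P(s) has a pole at the origin (type 1), so the static position error constant is infinite and e_ss = 1/(1+∞) = 0.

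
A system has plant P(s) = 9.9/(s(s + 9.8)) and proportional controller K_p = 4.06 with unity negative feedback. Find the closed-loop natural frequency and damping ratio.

With unity feedback the closed-loop characteristic equation is s² + 9.8s + 4.06·9.9 = s² + 9.8s + 40.19 = 0.
So ω_n² = 40.19 ⇒ ω_n = 6.34 rad/s, and ζ = 9.8/(2ω_n) = 0.773.

ω_n = 6.34 rad/s, ζ = 0.773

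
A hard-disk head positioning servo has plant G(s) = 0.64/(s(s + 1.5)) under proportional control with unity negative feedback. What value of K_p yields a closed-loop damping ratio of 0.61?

K_p = 2.36

Closed-loop characteristic equation: s² + 1.5s + K_p·0.64 = 0.
So ω_n = √(0.64K_p) and 2ζω_n = 1.5, giving ζ = 1.5/(2√(0.64K_p)).
Setting ζ = 0.61: √(0.64K_p) = 1.5/(2·0.61) = 1.23, so K_p = 1.512/0.64 = 2.36.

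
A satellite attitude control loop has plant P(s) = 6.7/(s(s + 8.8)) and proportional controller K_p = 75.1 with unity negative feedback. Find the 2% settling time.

T_s ≈ 0.909 s

From 1 + K_pP(s) = 0: s² + 8.8s + 503.2 = 0 ⇒ ω_n = 22.43, ζ = 0.1962.
2% settling time T_s ≈ 4/(ζω_n) = 4/4.4 = 0.909 s.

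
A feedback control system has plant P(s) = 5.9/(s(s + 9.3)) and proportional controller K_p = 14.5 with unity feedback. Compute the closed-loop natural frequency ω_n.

ω_n = 9.25 rad/s

1 + K_p·P(s) = 0 gives s² + 9.3s + 85.55 = 0.
So ω_n² = 85.55 ⇒ ω_n = 9.249 rad/s, and ζ = 9.3/(2ω_n) = 0.503.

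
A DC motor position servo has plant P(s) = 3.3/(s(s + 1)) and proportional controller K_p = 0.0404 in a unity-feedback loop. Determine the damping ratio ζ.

ζ = 1.37

1 + K_p·P(s) = 0 gives s² + 1s + 0.1333 = 0.
So ω_n² = 0.1333 ⇒ ω_n = 0.3651 rad/s, and ζ = 1/(2ω_n) = 1.37.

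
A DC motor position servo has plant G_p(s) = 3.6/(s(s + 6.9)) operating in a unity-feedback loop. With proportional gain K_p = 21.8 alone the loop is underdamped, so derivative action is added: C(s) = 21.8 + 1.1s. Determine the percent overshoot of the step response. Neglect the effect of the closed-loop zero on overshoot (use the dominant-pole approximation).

Forward path: (21.8 + 1.1s)·3.6/(s(s+6.9)). The closed-loop characteristic equation is s² + (6.9 + 3.6·1.1)s + 3.6·21.8 = 0.
That is s² + 10.86s + 78.48 = 0, so ω_n = 8.859 rad/s and ζ = 10.86/(2·8.859) = 0.6129.
%OS = 100·exp(−πζ/√(1−ζ²)) = 8.74%.

8.74%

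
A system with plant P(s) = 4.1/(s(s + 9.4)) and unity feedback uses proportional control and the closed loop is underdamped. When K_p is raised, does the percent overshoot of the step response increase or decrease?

increase

Characteristic equation s² + 9.4s + K_p·4.1 = 0: raising K_p raises ω_n while 2ζω_n = 9.4 is fixed, so ζ falls and overshoot grows.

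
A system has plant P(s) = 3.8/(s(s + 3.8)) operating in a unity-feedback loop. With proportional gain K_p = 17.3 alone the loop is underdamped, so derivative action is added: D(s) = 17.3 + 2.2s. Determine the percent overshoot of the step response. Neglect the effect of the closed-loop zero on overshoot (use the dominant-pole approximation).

Forward path: (17.3 + 2.2s)·3.8/(s(s+3.8)). The closed-loop characteristic equation is s² + (3.8 + 3.8·2.2)s + 3.8·17.3 = 0.
That is s² + 12.16s + 65.74 = 0, so ω_n = 8.108 rad/s and ζ = 12.16/(2·8.108) = 0.7499.
%OS = 100·exp(−πζ/√(1−ζ²)) = 2.84%.

2.84%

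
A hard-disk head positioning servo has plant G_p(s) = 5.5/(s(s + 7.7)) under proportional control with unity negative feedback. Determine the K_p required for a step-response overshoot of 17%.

From %OS = 100·exp(−πζ/√(1−ζ²)) = 17%, ζ = −ln(0.17)/√(π²+ln²(0.17)) = 0.4913.
Characteristic equation s² + 7.7s + 5.5K_p = 0 gives ζ = 7.7/(2√(5.5K_p)).
Setting ζ = 0.4913: √(5.5K_p) = 7.7/(2·0.4913) = 7.837, so K_p = 61.41/5.5 = 11.2.

K_p = 11.2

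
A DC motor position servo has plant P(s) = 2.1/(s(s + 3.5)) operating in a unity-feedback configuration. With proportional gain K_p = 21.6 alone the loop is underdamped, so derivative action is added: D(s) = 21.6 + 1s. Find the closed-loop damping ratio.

Forward path: (21.6 + 1s)·2.1/(s(s+3.5)). The closed-loop characteristic equation is s² + (3.5 + 2.1·1)s + 2.1·21.6 = 0.
That is s² + 5.6s + 45.36 = 0, so ω_n = 6.735 rad/s and ζ = 5.6/(2·6.735) = 0.4157.

ζ = 0.416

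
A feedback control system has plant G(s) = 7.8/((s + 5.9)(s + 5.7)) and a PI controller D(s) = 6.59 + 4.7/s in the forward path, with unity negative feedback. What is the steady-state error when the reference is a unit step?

The open loop D(s)G(s) has a pole at the origin (type 1), so the static position error constant is infinite and e_ss = 1/(1+∞) = 0.

0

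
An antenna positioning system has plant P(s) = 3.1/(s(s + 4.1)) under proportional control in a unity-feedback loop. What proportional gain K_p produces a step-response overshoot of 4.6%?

From %OS = 100·exp(−πζ/√(1−ζ²)) = 4.6%, ζ = −ln(0.046)/√(π²+ln²(0.046)) = 0.7.
Characteristic equation s² + 4.1s + 3.1K_p = 0 gives ζ = 4.1/(2√(3.1K_p)).
Setting ζ = 0.7: √(3.1K_p) = 4.1/(2·0.7) = 2.929, so K_p = 8.577/3.1 = 2.77.

K_p = 2.77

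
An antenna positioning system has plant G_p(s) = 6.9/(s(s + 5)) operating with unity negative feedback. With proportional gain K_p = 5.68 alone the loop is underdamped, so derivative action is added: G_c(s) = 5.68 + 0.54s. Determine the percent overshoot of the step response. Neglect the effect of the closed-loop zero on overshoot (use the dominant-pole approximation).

Forward path: (5.68 + 0.54s)·6.9/(s(s+5)). The closed-loop characteristic equation is s² + (5 + 6.9·0.54)s + 6.9·5.68 = 0.
That is s² + 8.726s + 39.19 = 0, so ω_n = 6.26 rad/s and ζ = 8.726/(2·6.26) = 0.6969.
%OS = 100·exp(−πζ/√(1−ζ²)) = 4.72%.

4.72%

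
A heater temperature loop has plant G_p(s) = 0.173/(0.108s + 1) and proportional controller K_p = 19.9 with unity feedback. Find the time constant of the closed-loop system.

τ = 0.0243 s

Closed loop: T(s) = K_p·G_p/(1+K_p·G_p) = 3.443/(0.108s + 1 + 3.443), with pole at s = −(1 + 3.443)/0.108 = −41.14.
Closed-loop time constant τ = 1/41.14 = 0.0243 s.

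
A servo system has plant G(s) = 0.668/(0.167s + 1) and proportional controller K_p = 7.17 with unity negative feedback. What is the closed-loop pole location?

s = -34.67

Closed loop: T(s) = K_p·G/(1+K_p·G) = 4.79/(0.167s + 1 + 4.79), with pole at s = −(1 + 4.79)/0.167 = −34.67.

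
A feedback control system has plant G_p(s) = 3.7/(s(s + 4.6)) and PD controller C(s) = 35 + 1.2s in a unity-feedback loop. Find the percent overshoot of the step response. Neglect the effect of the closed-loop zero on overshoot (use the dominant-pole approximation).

Forward path: (35 + 1.2s)·3.7/(s(s+4.6)). The closed-loop characteristic equation is s² + (4.6 + 3.7·1.2)s + 3.7·35 = 0.
That is s² + 9.04s + 129.5 = 0, so ω_n = 11.38 rad/s and ζ = 9.04/(2·11.38) = 0.3972.
%OS = 100·exp(−πζ/√(1−ζ²)) = 25.7%.

25.7%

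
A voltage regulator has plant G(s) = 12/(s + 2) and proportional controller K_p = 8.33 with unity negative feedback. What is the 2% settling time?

T_s ≈ 0.0392 s

Closed-loop transfer function: T(s) = K_p·G(s)/(1 + K_p·G(s)) = 99.96/(s + 2 + 99.96) = 99.96/(s + 102).
Time constant τ = 1/102 = 0.009808 s, so the 2% settling time is about 4τ = 0.0392 s.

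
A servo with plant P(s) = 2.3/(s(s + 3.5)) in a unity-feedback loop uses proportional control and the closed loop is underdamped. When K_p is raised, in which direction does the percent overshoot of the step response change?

increase

ζ = 3.5/(2√(2.3K_p)) decreases as K_p grows; lower damping means more overshoot.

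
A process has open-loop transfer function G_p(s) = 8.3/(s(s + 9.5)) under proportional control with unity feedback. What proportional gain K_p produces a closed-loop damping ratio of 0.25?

Closed-loop characteristic equation: s² + 9.5s + K_p·8.3 = 0.
So ω_n = √(8.3K_p) and 2ζω_n = 9.5, giving ζ = 9.5/(2√(8.3K_p)).
Setting ζ = 0.25: √(8.3K_p) = 9.5/(2·0.25) = 19, so K_p = 361/8.3 = 43.5.

K_p = 43.5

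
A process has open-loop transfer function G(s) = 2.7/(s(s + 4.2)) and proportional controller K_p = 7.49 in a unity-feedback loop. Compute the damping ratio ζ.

1 + K_p·G(s) = 0 gives s² + 4.2s + 20.22 = 0.
Matching s² + 2ζω_n s + ω_n²: ω_n = √20.22 = 4.497 rad/s and 2ζω_n = 4.2, so ζ = 4.2/(2·4.497) = 0.467.

ζ = 0.467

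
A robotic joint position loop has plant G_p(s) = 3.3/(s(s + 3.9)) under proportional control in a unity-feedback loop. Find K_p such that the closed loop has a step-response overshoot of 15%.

From %OS = 100·exp(−πζ/√(1−ζ²)) = 15%, ζ = −ln(0.15)/√(π²+ln²(0.15)) = 0.5169.
Characteristic equation s² + 3.9s + 3.3K_p = 0 gives ζ = 3.9/(2√(3.3K_p)).
Setting ζ = 0.5169: √(3.3K_p) = 3.9/(2·0.5169) = 3.772, so K_p = 14.23/3.3 = 4.31.

K_p = 4.31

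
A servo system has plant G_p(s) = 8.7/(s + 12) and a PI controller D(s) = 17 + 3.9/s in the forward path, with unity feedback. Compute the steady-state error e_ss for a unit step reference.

0

The open loop D(s)G_p(s) has a pole at the origin (type 1), so the static position error constant is infinite and e_ss = 1/(1+∞) = 0.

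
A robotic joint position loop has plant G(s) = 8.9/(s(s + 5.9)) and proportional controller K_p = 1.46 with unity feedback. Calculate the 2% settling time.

T_s ≈ 1.36 s

Closed-loop characteristic equation: s² + 5.9s + 12.99 = 0, so ω_n = 3.605 rad/s and ζ = 5.9/(2·3.605) = 0.8184.
2% settling time T_s ≈ 4/(ζω_n) = 4/2.95 = 1.36 s.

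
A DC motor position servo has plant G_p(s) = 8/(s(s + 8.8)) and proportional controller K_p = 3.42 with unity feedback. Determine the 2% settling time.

T_s ≈ 0.909 s

Closed-loop characteristic equation: s² + 8.8s + 27.36 = 0, so ω_n = 5.231 rad/s and ζ = 8.8/(2·5.231) = 0.8412.
2% settling time T_s ≈ 4/(ζω_n) = 4/4.4 = 0.909 s.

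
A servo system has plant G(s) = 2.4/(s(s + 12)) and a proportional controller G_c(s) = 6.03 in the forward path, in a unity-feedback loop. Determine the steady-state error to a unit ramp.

0.829

The loop has one pole at the origin (type 1). Velocity error constant K_v = lim_{s→0} s·G_c(s)G(s) = 6.03·2.4/12 = 1.206.
Steady-state error to a unit ramp: e_ss = 1/K_v = 0.829.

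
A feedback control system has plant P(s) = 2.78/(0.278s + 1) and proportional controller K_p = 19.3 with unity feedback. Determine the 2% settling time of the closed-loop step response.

Closed loop: T(s) = K_p·P/(1+K_p·P) = 53.65/(0.278s + 1 + 53.65), with pole at s = −(1 + 53.65)/0.278 = −196.6.
τ = 1/196.6 = 0.005087 s, so 2% settling time ≈ 4τ = 0.0203 s.

T_s ≈ 0.0203 s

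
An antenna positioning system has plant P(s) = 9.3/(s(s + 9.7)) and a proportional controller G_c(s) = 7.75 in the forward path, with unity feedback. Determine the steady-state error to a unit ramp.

The loop has one pole at the origin (type 1). Velocity error constant K_v = lim_{s→0} s·G_c(s)P(s) = 7.75·9.3/9.7 = 7.43.
Steady-state error to a unit ramp: e_ss = 1/K_v = 0.135.

0.135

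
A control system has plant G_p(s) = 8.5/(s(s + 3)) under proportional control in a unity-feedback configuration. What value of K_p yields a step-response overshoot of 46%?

From %OS = 100·exp(−πζ/√(1−ζ²)) = 46%, ζ = −ln(0.46)/√(π²+ln²(0.46)) = 0.24.
Characteristic equation s² + 3s + 8.5K_p = 0 gives ζ = 3/(2√(8.5K_p)).
Setting ζ = 0.24: √(8.5K_p) = 3/(2·0.24) = 6.251, so K_p = 39.08/8.5 = 4.6.

K_p = 4.6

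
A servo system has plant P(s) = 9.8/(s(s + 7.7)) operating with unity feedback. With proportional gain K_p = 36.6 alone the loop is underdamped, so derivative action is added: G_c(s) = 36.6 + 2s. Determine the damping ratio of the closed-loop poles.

ζ = 0.721

Forward path: (36.6 + 2s)·9.8/(s(s+7.7)). The closed-loop characteristic equation is s² + (7.7 + 9.8·2)s + 9.8·36.6 = 0.
That is s² + 27.3s + 358.7 = 0, so ω_n = 18.94 rad/s and ζ = 27.3/(2·18.94) = 0.7207.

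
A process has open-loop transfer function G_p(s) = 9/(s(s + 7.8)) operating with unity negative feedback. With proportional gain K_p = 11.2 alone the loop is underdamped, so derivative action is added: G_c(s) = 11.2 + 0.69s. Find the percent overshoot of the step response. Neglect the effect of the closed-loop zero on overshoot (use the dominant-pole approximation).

Forward path: (11.2 + 0.69s)·9/(s(s+7.8)). The closed-loop characteristic equation is s² + (7.8 + 9·0.69)s + 9·11.2 = 0.
That is s² + 14.01s + 100.8 = 0, so ω_n = 10.04 rad/s and ζ = 14.01/(2·10.04) = 0.6977.
%OS = 100·exp(−πζ/√(1−ζ²)) = 4.69%.

4.69%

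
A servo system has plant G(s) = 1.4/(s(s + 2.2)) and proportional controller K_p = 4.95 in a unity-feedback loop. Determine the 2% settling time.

T_s ≈ 3.64 s

Closed-loop characteristic equation: s² + 2.2s + 6.93 = 0, so ω_n = 2.632 rad/s and ζ = 2.2/(2·2.632) = 0.4179.
2% settling time T_s ≈ 4/(ζω_n) = 4/1.1 = 3.64 s.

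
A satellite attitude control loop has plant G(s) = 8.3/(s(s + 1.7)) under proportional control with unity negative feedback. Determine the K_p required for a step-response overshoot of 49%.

K_p = 1.78

From %OS = 100·exp(−πζ/√(1−ζ²)) = 49%, ζ = −ln(0.49)/√(π²+ln²(0.49)) = 0.2214.
Characteristic equation s² + 1.7s + 8.3K_p = 0 gives ζ = 1.7/(2√(8.3K_p)).
Setting ζ = 0.2214: √(8.3K_p) = 1.7/(2·0.2214) = 3.839, so K_p = 14.74/8.3 = 1.78.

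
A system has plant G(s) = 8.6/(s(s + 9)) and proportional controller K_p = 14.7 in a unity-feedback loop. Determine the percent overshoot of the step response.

25.4%

The closed-loop denominator s² + 9s + 126.4 gives ω_n = √126.4 = 11.24 and ζ = 9/(2ω_n) = 0.4002.
%OS = 100·exp(−πζ/√(1−ζ²)) = 100·exp(−π·0.4002/√0.8398) = 25.4%.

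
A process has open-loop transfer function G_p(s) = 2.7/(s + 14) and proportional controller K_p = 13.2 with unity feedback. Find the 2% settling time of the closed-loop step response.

T_s ≈ 0.0806 s

Closed-loop transfer function: T(s) = K_p·G_p(s)/(1 + K_p·G_p(s)) = 35.64/(s + 14 + 35.64) = 35.64/(s + 49.64).
Time constant τ = 1/49.64 = 0.02015 s, so the 2% settling time is about 4τ = 0.0806 s.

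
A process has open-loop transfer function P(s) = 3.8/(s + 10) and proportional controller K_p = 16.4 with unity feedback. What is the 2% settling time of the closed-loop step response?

T_s ≈ 0.0553 s

Closed-loop transfer function: T(s) = K_p·P(s)/(1 + K_p·P(s)) = 62.32/(s + 10 + 62.32) = 62.32/(s + 72.32).
Time constant τ = 1/72.32 = 0.01383 s, so the 2% settling time is about 4τ = 0.0553 s.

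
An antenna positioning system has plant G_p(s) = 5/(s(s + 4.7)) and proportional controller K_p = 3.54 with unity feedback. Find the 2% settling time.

T_s ≈ 1.7 s

Closed-loop characteristic equation: s² + 4.7s + 17.7 = 0, so ω_n = 4.207 rad/s and ζ = 4.7/(2·4.207) = 0.5586.
2% settling time T_s ≈ 4/(ζω_n) = 4/2.35 = 1.7 s.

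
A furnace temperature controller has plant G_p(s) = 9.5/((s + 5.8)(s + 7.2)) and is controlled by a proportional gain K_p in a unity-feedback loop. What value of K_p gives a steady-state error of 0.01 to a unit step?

K_p = 435

The loop is type 0, so e_ss(step) = 1/(1 + K_pos) with K_pos = K_p·G_p(0).
G_p(0) = 0.2275. Require 1/(1 + K_p·0.2275) = 0.01, so 1 + 0.2275·K_p = 100.
K_p = (100 − 1)/0.2275 = 435.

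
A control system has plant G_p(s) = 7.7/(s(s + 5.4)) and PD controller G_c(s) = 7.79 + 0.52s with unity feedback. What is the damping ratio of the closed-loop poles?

Forward path: (7.79 + 0.52s)·7.7/(s(s+5.4)). The closed-loop characteristic equation is s² + (5.4 + 7.7·0.52)s + 7.7·7.79 = 0.
That is s² + 9.404s + 59.98 = 0, so ω_n = 7.745 rad/s and ζ = 9.404/(2·7.745) = 0.6071.

ζ = 0.607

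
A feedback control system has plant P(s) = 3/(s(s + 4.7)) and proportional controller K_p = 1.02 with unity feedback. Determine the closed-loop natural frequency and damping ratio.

ω_n = 1.75 rad/s, ζ = 1.34

With unity feedback the closed-loop characteristic equation is s² + 4.7s + 1.02·3 = s² + 4.7s + 3.06 = 0.
So ω_n² = 3.06 ⇒ ω_n = 1.749 rad/s, and ζ = 4.7/(2ω_n) = 1.34.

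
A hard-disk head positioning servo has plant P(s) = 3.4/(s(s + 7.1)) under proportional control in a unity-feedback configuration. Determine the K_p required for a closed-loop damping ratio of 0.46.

K_p = 17.5

Closed-loop characteristic equation: s² + 7.1s + K_p·3.4 = 0.
So ω_n = √(3.4K_p) and 2ζω_n = 7.1, giving ζ = 7.1/(2√(3.4K_p)).
Setting ζ = 0.46: √(3.4K_p) = 7.1/(2·0.46) = 7.717, so K_p = 59.56/3.4 = 17.5.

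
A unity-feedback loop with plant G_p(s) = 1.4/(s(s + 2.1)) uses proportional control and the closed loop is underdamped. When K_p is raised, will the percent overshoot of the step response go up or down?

Characteristic equation s² + 2.1s + K_p·1.4 = 0: raising K_p raises ω_n while 2ζω_n = 2.1 is fixed, so ζ falls and overshoot grows.

increase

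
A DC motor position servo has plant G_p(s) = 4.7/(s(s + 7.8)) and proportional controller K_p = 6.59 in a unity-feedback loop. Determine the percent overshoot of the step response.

4.57%

From 1 + K_pG_p(s) = 0: s² + 7.8s + 30.97 = 0 ⇒ ω_n = 5.565, ζ = 0.7008.
%OS = 100·exp(−πζ/√(1−ζ²)) = 100·exp(−π·0.7008/√0.5089) = 4.57%.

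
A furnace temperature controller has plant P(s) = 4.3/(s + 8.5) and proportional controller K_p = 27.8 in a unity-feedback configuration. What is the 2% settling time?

T_s ≈ 0.0312 s

Closed-loop transfer function: T(s) = K_p·P(s)/(1 + K_p·P(s)) = 119.5/(s + 8.5 + 119.5) = 119.5/(s + 128).
Time constant τ = 1/128 = 0.00781 s, so the 2% settling time is about 4τ = 0.0312 s.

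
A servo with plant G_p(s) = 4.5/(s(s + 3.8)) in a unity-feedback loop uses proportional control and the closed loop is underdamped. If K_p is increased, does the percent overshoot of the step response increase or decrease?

ζ = 3.8/(2√(4.5K_p)) decreases as K_p grows; lower damping means more overshoot.

increase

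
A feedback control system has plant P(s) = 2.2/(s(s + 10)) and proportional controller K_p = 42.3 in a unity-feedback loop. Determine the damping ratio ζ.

ζ = 0.518

The closed-loop denominator is s(s+10) + 42.3·2.2 = s² + 10s + 93.06.
So ω_n² = 93.06 ⇒ ω_n = 9.647 rad/s, and ζ = 10/(2ω_n) = 0.518.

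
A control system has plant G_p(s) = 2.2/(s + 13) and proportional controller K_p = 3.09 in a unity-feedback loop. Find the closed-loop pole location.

Closed-loop transfer function: T(s) = K_p·G_p(s)/(1 + K_p·G_p(s)) = 6.798/(s + 13 + 6.798) = 6.798/(s + 19.8).
The closed-loop pole is at s = −19.8.

s = -19.8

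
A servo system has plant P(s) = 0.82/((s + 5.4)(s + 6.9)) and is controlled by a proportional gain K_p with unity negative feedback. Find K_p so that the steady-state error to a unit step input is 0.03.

K_p = 1470

Steady-state error for a unit step on this type-0 loop is 1/(1 + K_p·P(0)).
P(0) = 0.02201. Require 1/(1 + K_p·0.02201) = 0.03, so 1 + 0.02201·K_p = 33.33.
K_p = (33.33 − 1)/0.02201 = 1470.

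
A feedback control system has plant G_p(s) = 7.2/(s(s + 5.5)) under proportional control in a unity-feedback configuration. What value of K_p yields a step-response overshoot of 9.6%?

From %OS = 100·exp(−πζ/√(1−ζ²)) = 9.6%, ζ = −ln(0.096)/√(π²+ln²(0.096)) = 0.5979.
Characteristic equation s² + 5.5s + 7.2K_p = 0 gives ζ = 5.5/(2√(7.2K_p)).
Setting ζ = 0.5979: √(7.2K_p) = 5.5/(2·0.5979) = 4.599, so K_p = 21.15/7.2 = 2.94.

K_p = 2.94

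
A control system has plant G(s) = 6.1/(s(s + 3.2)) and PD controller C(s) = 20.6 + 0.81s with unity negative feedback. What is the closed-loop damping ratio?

ζ = 0.363

Forward path: (20.6 + 0.81s)·6.1/(s(s+3.2)). The closed-loop characteristic equation is s² + (3.2 + 6.1·0.81)s + 6.1·20.6 = 0.
That is s² + 8.141s + 125.7 = 0, so ω_n = 11.21 rad/s and ζ = 8.141/(2·11.21) = 0.3631.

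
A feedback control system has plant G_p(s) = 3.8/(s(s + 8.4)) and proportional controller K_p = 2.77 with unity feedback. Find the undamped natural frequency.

ω_n = 3.24 rad/s

1 + K_p·G_p(s) = 0 gives s² + 8.4s + 10.53 = 0.
So ω_n² = 10.53 ⇒ ω_n = 3.244 rad/s, and ζ = 8.4/(2ω_n) = 1.29.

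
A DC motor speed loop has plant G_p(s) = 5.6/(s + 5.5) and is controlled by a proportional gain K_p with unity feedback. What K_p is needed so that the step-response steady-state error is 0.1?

Steady-state error for a unit step on this type-0 loop is 1/(1 + K_p·G_p(0)).
G_p(0) = 1.018. Require 1/(1 + K_p·1.018) = 0.1, so 1 + 1.018·K_p = 10.
K_p = (10 − 1)/1.018 = 8.84.

K_p = 8.84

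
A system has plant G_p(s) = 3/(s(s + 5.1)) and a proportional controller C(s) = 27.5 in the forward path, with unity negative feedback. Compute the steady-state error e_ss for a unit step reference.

0

The open loop C(s)G_p(s) has a pole at the origin (type 1), so the static position error constant is infinite and e_ss = 1/(1+∞) = 0.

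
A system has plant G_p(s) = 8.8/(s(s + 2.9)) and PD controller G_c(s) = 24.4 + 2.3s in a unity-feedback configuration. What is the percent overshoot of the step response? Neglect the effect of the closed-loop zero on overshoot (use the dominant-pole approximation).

1.76%

Forward path: (24.4 + 2.3s)·8.8/(s(s+2.9)). The closed-loop characteristic equation is s² + (2.9 + 8.8·2.3)s + 8.8·24.4 = 0.
That is s² + 23.14s + 214.7 = 0, so ω_n = 14.65 rad/s and ζ = 23.14/(2·14.65) = 0.7896.
%OS = 100·exp(−πζ/√(1−ζ²)) = 1.76%.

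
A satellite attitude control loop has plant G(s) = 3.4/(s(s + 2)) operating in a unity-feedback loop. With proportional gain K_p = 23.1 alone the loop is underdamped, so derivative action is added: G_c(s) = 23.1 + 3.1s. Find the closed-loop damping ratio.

ζ = 0.707

Forward path: (23.1 + 3.1s)·3.4/(s(s+2)). The closed-loop characteristic equation is s² + (2 + 3.4·3.1)s + 3.4·23.1 = 0.
That is s² + 12.54s + 78.54 = 0, so ω_n = 8.862 rad/s and ζ = 12.54/(2·8.862) = 0.7075.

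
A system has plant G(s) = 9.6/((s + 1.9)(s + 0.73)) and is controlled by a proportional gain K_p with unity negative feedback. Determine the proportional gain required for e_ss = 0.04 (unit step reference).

Steady-state error for a unit step on this type-0 loop is 1/(1 + K_p·G(0)).
G(0) = 6.921. Require 1/(1 + K_p·6.921) = 0.04, so 1 + 6.921·K_p = 25.
K_p = (25 − 1)/6.921 = 3.47.

K_p = 3.47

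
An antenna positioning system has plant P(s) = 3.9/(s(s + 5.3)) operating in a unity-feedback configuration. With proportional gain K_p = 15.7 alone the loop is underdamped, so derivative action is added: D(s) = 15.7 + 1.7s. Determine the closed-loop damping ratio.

ζ = 0.762

Forward path: (15.7 + 1.7s)·3.9/(s(s+5.3)). The closed-loop characteristic equation is s² + (5.3 + 3.9·1.7)s + 3.9·15.7 = 0.
That is s² + 11.93s + 61.23 = 0, so ω_n = 7.825 rad/s and ζ = 11.93/(2·7.825) = 0.7623.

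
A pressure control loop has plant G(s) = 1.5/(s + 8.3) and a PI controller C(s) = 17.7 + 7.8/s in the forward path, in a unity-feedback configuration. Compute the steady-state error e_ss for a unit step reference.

The open loop C(s)G(s) has a pole at the origin (type 1), so the static position error constant is infinite and e_ss = 1/(1+∞) = 0.

0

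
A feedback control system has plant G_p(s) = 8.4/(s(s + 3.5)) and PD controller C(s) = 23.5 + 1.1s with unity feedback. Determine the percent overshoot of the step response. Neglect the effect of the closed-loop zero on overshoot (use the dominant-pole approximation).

20.2%

Forward path: (23.5 + 1.1s)·8.4/(s(s+3.5)). The closed-loop characteristic equation is s² + (3.5 + 8.4·1.1)s + 8.4·23.5 = 0.
That is s² + 12.74s + 197.4 = 0, so ω_n = 14.05 rad/s and ζ = 12.74/(2·14.05) = 0.4534.
%OS = 100·exp(−πζ/√(1−ζ²)) = 20.2%.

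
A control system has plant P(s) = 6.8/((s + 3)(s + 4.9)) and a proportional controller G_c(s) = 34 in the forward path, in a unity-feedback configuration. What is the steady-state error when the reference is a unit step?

0.0598

The loop is type 0. Static position error constant K_pos = G_c(0)·P(0) = 34·0.4626 = 15.73.
Steady-state error to a unit step: e_ss = 1/(1+K_pos) = 1/16.73 = 0.0598.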